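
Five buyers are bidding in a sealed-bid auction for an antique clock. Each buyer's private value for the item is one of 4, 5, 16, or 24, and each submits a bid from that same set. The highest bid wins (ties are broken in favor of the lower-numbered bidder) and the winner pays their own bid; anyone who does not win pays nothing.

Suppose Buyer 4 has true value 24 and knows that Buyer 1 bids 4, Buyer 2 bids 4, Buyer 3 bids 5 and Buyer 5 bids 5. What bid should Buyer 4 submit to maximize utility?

Bid 4: loses, pays 0, utility 0.
Bid 5: loses, pays 0, utility 0.
Bid 16: wins, pays 16, utility 24 - 16 = 8.
Bid 24: wins, pays 24, utility 24 - 24 = 0.
The best choice is 16 with utility 8.

16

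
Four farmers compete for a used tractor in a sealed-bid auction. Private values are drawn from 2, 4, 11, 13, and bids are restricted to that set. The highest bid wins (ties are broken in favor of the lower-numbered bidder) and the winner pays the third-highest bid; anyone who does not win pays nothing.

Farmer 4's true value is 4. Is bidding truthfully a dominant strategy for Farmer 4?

No

Consider the case where Farmer 1 bids 2, Farmer 2 bids 2 and Farmer 3 bids 4.
Truthful bid 4: loses, pays 0, utility 0.
Bid 11 instead: wins, pays 2, utility 4 - 2 = 2.
Since 2 > 0, bidding 11 is strictly better here, so truthful bidding is not dominant.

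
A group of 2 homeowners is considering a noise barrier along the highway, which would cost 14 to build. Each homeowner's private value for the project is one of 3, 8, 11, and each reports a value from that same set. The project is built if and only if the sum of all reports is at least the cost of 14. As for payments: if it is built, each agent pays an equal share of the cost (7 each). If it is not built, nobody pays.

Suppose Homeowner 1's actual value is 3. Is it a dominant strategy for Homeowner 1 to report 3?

Yes

Check each profile of the others' reports and compare truth against every alternative report.
Others report (8): truth gives 0, best alternative gives -4.
Others report (11): truth gives -4, best alternative gives -4.
Others report (3): truth gives 0, best alternative gives 0.
In every case the truthful report is at least as good as any alternative, so it is a dominant strategy.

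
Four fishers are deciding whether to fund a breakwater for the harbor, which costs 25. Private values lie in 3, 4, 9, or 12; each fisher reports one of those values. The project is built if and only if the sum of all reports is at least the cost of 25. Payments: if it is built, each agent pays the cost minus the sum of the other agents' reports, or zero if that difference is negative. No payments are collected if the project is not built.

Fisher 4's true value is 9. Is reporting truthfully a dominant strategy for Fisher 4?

Yes

Check each profile of the others' reports and compare truth against every alternative report.
Others report (3, 12, 12): truth gives 9, best alternative gives 9.
Others report (4, 9, 12): truth gives 9, best alternative gives 9.
Others report (4, 12, 9): truth gives 9, best alternative gives 9.
Others report (4, 12, 12): truth gives 9, best alternative gives 9.
Others report (9, 4, 12): truth gives 9, best alternative gives 9.
Others report (9, 9, 9): truth gives 9, best alternative gives 9.
(Remaining 58 profiles checked similarly; truth is weakly best in each.)
In every case the truthful report is at least as good as any alternative, so it is a dominant strategy.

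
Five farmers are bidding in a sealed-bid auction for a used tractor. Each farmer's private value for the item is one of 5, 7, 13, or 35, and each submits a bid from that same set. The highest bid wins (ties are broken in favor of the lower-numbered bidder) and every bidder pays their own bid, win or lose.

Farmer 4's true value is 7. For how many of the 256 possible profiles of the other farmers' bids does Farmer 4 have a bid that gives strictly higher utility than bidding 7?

Others bid (5, 5, 5, 13): truth gives -7; bid 5 gives -5 > -7. Violating.
Others bid (5, 5, 5, 35): truth gives -7; bid 5 gives -5 > -7. Violating.
Others bid (5, 5, 7, 5): truth gives -7; bid 5 gives -5 > -7. Violating.
Others bid (5, 5, 7, 7): truth gives -7; bid 5 gives -5 > -7. Violating.
Others bid (5, 5, 5, 5): truth gives 0; no alternative beats it.
Others bid (5, 5, 5, 7): truth gives 0; no alternative beats it.
(Checking all 256 profiles: 254 have a profitable deviation, 2 do not.)

254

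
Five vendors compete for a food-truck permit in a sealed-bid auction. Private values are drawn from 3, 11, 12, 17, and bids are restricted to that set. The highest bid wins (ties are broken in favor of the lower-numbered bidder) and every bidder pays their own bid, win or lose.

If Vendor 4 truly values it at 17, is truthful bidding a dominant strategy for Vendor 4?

No

Consider the case where Vendor 1 bids 3, Vendor 2 bids 3, Vendor 3 bids 3 and Vendor 5 bids 3.
Truthful bid 17: wins, pays 17, utility 17 - 17 = 0.
Bid 11 instead: wins, pays 11, utility 17 - 11 = 6.
Since 6 > 0, bidding 11 is strictly better here, so truthful bidding is not dominant.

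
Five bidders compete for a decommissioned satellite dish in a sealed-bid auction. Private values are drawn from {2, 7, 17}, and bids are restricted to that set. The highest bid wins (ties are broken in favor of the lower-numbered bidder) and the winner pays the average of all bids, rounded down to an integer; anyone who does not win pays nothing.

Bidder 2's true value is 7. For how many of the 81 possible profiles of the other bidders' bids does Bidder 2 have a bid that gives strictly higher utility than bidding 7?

Others bid (7, 2, 2, 2): truth gives 0; bid 17 gives 1 > 0. Violating.
Others bid (2, 2, 2, 2): truth gives 4; no alternative beats it.
Others bid (2, 2, 2, 7): truth gives 3; no alternative beats it.
(Checking all 81 profiles: 1 has a profitable deviation, 80 do not.)

1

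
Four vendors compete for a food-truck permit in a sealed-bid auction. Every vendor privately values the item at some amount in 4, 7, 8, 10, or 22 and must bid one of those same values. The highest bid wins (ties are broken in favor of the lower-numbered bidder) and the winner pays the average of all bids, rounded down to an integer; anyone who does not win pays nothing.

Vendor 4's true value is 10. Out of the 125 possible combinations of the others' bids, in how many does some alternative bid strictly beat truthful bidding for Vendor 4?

7

Others bid (4, 4, 4): truth gives 5; bid 7 gives 6 > 5. Violating.
Others bid (4, 4, 7): truth gives 4; bid 8 gives 5 > 4. Violating.
Others bid (4, 7, 4): truth gives 4; bid 8 gives 5 > 4. Violating.
Others bid (4, 7, 7): truth gives 3; bid 8 gives 4 > 3. Violating.
Others bid (4, 4, 8): truth gives 4; no alternative beats it.
Others bid (4, 4, 10): truth gives 0; no alternative beats it.
(Checking all 125 profiles: 7 have a profitable deviation, 118 do not.)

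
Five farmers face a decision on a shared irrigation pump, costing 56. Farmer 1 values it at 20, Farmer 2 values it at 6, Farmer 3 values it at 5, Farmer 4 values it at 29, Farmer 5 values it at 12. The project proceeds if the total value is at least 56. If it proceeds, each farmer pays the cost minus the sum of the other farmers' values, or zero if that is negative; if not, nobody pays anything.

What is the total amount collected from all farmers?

Total value 72 ≥ cost 56, so it is built.
Farmer 1: others sum to 52; max(0, 56 - 52) = 4.
Farmer 2: others sum to 66; max(0, 56 - 66) = 0.
Farmer 3: others sum to 67; max(0, 56 - 67) = 0.
Farmer 4: others sum to 43; max(0, 56 - 43) = 13.
Farmer 5: others sum to 60; max(0, 56 - 60) = 0.
Total collected = 4 + 0 + 0 + 13 + 0 = 17.

17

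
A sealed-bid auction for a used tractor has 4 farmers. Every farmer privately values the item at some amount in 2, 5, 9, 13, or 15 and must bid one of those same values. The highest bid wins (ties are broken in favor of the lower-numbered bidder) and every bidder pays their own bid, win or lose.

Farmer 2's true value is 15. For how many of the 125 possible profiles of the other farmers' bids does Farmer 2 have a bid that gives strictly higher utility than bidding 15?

73

Others bid (2, 2, 2): truth gives 0; bid 5 gives 10 > 0. Violating.
Others bid (2, 2, 5): truth gives 0; bid 5 gives 10 > 0. Violating.
Others bid (2, 2, 9): truth gives 0; bid 9 gives 6 > 0. Violating.
Others bid (2, 2, 13): truth gives 0; bid 13 gives 2 > 0. Violating.
Others bid (2, 2, 15): truth gives 0; no alternative beats it.
Others bid (2, 5, 15): truth gives 0; no alternative beats it.
(Checking all 125 profiles: 73 have a profitable deviation, 52 do not.)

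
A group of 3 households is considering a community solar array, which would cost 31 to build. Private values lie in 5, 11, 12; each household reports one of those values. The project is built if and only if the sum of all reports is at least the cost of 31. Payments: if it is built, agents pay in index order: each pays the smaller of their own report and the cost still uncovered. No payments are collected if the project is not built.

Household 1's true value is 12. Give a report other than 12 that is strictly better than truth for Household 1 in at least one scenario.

11

Suppose Household 2 reports 11 and Household 3 reports 11.
Report 12: project built, pays 12, utility 12 - 12 = 0.
Report 11: project built, pays 11, utility 12 - 11 = 1.
So reporting 11 beats truth here (1 > 0).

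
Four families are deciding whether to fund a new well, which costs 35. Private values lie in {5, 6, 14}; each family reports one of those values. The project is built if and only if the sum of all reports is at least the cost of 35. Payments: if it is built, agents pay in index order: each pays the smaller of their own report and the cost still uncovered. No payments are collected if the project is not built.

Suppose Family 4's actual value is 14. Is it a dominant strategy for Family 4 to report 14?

Check each profile of the others' reports and compare truth against every alternative report.
Others report (6, 6, 14): truth gives 5, best alternative gives 0.
Others report (6, 14, 6): truth gives 5, best alternative gives 0.
Others report (14, 6, 6): truth gives 5, best alternative gives 0.
Others report (5, 6, 14): truth gives 4, best alternative gives 0.
Others report (5, 14, 6): truth gives 4, best alternative gives 0.
Others report (6, 5, 14): truth gives 4, best alternative gives 0.
(Remaining 21 profiles checked similarly; truth is weakly best in each.)
In every case the truthful report is at least as good as any alternative, so it is a dominant strategy.

Yes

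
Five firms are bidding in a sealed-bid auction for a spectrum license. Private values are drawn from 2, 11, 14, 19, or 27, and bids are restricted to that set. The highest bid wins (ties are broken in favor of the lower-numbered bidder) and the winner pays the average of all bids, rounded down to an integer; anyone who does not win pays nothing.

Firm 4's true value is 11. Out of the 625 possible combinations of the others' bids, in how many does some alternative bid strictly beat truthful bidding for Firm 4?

45

Others bid (2, 2, 2, 14): truth gives 0; bid 14 gives 5 > 0. Violating.
Others bid (2, 2, 2, 19): truth gives 0; bid 19 gives 3 > 0. Violating.
Others bid (2, 2, 11, 2): truth gives 0; bid 14 gives 5 > 0. Violating.
Others bid (2, 2, 11, 11): truth gives 0; bid 14 gives 3 > 0. Violating.
Others bid (2, 2, 2, 2): truth gives 8; no alternative beats it.
Others bid (2, 2, 2, 11): truth gives 6; no alternative beats it.
(Checking all 625 profiles: 45 have a profitable deviation, 580 do not.)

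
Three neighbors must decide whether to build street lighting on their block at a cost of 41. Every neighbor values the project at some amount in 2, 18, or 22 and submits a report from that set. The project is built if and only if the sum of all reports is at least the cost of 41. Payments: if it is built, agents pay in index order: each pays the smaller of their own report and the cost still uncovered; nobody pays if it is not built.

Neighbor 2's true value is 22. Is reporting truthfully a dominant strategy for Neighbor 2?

Consider the case where Neighbor 1 reports 2 and Neighbor 3 reports 22.
Truthful report 22: project built, pays 22, utility 22 - 22 = 0.
Report 18 instead: project built, pays 18, utility 22 - 18 = 4.
Since 4 > 0, reporting 18 is strictly better here, so truthful reporting is not dominant.

No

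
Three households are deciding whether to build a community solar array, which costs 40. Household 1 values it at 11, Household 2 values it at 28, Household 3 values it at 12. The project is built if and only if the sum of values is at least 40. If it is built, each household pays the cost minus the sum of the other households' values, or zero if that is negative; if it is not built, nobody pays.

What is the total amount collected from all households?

Total value 51 ≥ cost 40, so it is built.
Household 1: others sum to 40; max(0, 40 - 40) = 0.
Household 2: others sum to 23; max(0, 40 - 23) = 17.
Household 3: others sum to 39; max(0, 40 - 39) = 1.
Total collected = 0 + 17 + 1 = 18.

18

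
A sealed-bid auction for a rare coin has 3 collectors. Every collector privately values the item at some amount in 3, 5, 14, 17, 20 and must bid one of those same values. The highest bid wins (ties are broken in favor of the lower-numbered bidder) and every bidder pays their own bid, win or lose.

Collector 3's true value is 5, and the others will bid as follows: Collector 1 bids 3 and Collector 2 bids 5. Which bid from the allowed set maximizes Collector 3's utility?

Bid 3: loses but pays 3, utility -3.
Bid 5: loses but pays 5, utility -5.
Bid 14: wins, pays 14, utility 5 - 14 = -9.
Bid 17: wins, pays 17, utility 5 - 17 = -12.
Bid 20: wins, pays 20, utility 5 - 20 = -15.
The best choice is 3 with utility -3.

3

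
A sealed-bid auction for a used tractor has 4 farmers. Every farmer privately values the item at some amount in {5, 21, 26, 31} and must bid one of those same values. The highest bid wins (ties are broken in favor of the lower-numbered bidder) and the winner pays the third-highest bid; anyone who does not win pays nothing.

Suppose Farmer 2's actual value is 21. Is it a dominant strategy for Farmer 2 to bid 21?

Consider the case where Farmer 1 bids 5, Farmer 3 bids 5 and Farmer 4 bids 26.
Truthful bid 21: loses, pays 0, utility 0.
Bid 26 instead: wins, pays 5, utility 21 - 5 = 16.
Since 16 > 0, bidding 26 is strictly better here, so truthful bidding is not dominant.

No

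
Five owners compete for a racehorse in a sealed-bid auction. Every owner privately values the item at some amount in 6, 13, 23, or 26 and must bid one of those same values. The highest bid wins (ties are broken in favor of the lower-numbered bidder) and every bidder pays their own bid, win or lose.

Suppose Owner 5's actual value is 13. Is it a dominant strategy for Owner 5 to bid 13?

Consider the case where Owner 1 bids 6, Owner 2 bids 6, Owner 3 bids 6 and Owner 4 bids 13.
Truthful bid 13: loses but pays 13, utility -13.
Bid 6 instead: loses but pays 6, utility -6.
Since -6 > -13, bidding 6 is strictly better here, so truthful bidding is not dominant.

No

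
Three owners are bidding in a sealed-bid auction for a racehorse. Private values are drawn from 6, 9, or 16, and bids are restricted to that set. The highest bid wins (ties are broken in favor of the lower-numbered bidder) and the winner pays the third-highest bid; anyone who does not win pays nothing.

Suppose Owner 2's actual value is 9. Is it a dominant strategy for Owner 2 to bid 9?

Consider the case where Owner 1 bids 6 and Owner 3 bids 16.
Truthful bid 9: loses, pays 0, utility 0.
Bid 16 instead: wins, pays 6, utility 9 - 6 = 3.
Since 3 > 0, bidding 16 is strictly better here, so truthful bidding is not dominant.

No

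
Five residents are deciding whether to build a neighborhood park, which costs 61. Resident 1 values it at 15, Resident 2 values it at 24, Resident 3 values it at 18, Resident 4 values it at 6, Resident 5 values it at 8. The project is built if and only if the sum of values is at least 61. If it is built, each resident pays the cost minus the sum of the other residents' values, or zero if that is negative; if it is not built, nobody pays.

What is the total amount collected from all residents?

27

Total value 71 ≥ cost 61, so it is built.
Resident 1: others sum to 56; max(0, 61 - 56) = 5.
Resident 2: others sum to 47; max(0, 61 - 47) = 14.
Resident 3: others sum to 53; max(0, 61 - 53) = 8.
Resident 4: others sum to 65; max(0, 61 - 65) = 0.
Resident 5: others sum to 63; max(0, 61 - 63) = 0.
Total collected = 5 + 14 + 8 + 0 + 0 = 27.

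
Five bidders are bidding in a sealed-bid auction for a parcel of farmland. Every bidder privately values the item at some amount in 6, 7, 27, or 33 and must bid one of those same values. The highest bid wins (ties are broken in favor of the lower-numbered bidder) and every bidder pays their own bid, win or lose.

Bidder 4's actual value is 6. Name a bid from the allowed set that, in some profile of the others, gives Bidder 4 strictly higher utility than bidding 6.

7

Suppose Bidder 1 bids 6, Bidder 2 bids 6, Bidder 3 bids 6 and Bidder 5 bids 6.
Bid 6: loses but pays 6, utility -6.
Bid 7: wins, pays 7, utility 6 - 7 = -1.
So bidding 7 beats truth here (-1 > -6).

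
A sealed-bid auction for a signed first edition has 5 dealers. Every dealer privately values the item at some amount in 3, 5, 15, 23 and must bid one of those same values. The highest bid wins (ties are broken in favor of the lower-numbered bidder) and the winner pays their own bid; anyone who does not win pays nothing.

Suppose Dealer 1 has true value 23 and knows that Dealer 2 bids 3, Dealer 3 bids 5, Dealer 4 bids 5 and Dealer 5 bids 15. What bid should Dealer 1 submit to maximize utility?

Bid 3: loses, pays 0, utility 0.
Bid 5: loses, pays 0, utility 0.
Bid 15: wins, pays 15, utility 23 - 15 = 8.
Bid 23: wins, pays 23, utility 23 - 23 = 0.
The best choice is 15 with utility 8.

15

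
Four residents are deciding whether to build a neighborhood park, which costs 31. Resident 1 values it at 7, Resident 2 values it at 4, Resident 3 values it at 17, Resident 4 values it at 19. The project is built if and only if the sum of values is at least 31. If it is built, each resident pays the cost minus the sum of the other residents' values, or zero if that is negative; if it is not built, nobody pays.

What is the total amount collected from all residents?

Total value 47 ≥ cost 31, so it is built.
Resident 1: others sum to 40; max(0, 31 - 40) = 0.
Resident 2: others sum to 43; max(0, 31 - 43) = 0.
Resident 3: others sum to 30; max(0, 31 - 30) = 1.
Resident 4: others sum to 28; max(0, 31 - 28) = 3.
Total collected = 0 + 0 + 1 + 3 = 4.

4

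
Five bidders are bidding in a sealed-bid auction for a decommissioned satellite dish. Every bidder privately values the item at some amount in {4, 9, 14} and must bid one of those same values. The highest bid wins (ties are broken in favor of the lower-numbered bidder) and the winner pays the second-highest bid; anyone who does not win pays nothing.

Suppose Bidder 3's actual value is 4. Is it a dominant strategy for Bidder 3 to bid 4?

Check each profile of the others' bids and compare truth against every alternative bid.
Others bid (4, 4, 4, 9): truth gives 0, best alternative gives -5.
Others bid (4, 4, 9, 4): truth gives 0, best alternative gives -5.
Others bid (4, 4, 9, 9): truth gives 0, best alternative gives -5.
Others bid (4, 4, 4, 4): truth gives 0, best alternative gives 0.
Others bid (4, 4, 4, 14): truth gives 0, best alternative gives 0.
Others bid (4, 4, 9, 14): truth gives 0, best alternative gives 0.
(Remaining 75 profiles checked similarly; truth is weakly best in each.)
In every case the truthful bid is at least as good as any alternative, so it is a dominant strategy.

Yes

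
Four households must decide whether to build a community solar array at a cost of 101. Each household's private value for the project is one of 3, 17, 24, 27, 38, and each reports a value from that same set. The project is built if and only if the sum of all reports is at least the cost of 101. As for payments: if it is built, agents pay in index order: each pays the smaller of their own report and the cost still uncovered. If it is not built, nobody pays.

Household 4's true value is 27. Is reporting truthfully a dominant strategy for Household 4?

Check each profile of the others' reports and compare truth against every alternative report.
Others report (27, 38, 38): truth gives 27, best alternative gives 27.
Others report (38, 27, 38): truth gives 27, best alternative gives 27.
Others report (38, 38, 27): truth gives 27, best alternative gives 27.
Others report (38, 38, 38): truth gives 27, best alternative gives 27.
Others report (24, 38, 38): truth gives 26, best alternative gives 26.
Others report (38, 24, 38): truth gives 26, best alternative gives 26.
(Remaining 119 profiles checked similarly; truth is weakly best in each.)
In every case the truthful report is at least as good as any alternative, so it is a dominant strategy.

Yes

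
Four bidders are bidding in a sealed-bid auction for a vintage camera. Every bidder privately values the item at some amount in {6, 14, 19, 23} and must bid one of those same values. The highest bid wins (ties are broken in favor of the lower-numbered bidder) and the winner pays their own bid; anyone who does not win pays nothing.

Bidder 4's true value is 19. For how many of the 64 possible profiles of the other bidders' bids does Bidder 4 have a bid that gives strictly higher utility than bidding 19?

1

Others bid (6, 6, 6): truth gives 0; bid 14 gives 5 > 0. Violating.
Others bid (6, 6, 14): truth gives 0; no alternative beats it.
Others bid (6, 6, 19): truth gives 0; no alternative beats it.
(Checking all 64 profiles: 1 has a profitable deviation, 63 do not.)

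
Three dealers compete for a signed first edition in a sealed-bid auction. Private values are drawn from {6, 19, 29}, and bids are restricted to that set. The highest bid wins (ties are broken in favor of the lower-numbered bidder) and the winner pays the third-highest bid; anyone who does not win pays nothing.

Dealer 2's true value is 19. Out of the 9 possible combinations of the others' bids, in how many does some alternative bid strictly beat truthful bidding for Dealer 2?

Others bid (6, 29): truth gives 0; bid 29 gives 13 > 0. Violating.
Others bid (19, 6): truth gives 0; bid 29 gives 13 > 0. Violating.
Others bid (6, 6): truth gives 13; no alternative beats it.
Others bid (6, 19): truth gives 13; no alternative beats it.
(Checking all 9 profiles: 2 have a profitable deviation, 7 do not.)

2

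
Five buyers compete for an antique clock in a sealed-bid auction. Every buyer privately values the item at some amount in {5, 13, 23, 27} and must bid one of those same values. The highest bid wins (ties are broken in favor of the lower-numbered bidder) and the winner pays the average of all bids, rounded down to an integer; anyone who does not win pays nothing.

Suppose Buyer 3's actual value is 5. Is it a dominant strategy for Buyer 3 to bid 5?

Check each profile of the others' bids and compare truth against every alternative bid.
Others bid (5, 5, 13, 13): truth gives 0, best alternative gives -4.
Others bid (5, 5, 5, 13): truth gives 0, best alternative gives -3.
Others bid (5, 5, 13, 5): truth gives 0, best alternative gives -3.
Others bid (5, 5, 5, 5): truth gives 0, best alternative gives -1.
Others bid (5, 5, 5, 23): truth gives 0, best alternative gives 0.
Others bid (5, 5, 5, 27): truth gives 0, best alternative gives 0.
(Remaining 250 profiles checked similarly; truth is weakly best in each.)
In every case the truthful bid is at least as good as any alternative, so it is a dominant strategy.

Yes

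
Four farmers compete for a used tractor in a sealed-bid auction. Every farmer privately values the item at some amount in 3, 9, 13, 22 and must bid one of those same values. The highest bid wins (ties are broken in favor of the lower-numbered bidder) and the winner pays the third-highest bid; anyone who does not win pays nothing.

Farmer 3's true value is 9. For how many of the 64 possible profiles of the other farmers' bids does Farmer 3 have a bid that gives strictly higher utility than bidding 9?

Others bid (3, 3, 13): truth gives 0; bid 13 gives 6 > 0. Violating.
Others bid (3, 3, 22): truth gives 0; bid 22 gives 6 > 0. Violating.
Others bid (3, 9, 3): truth gives 0; bid 13 gives 6 > 0. Violating.
Others bid (3, 13, 3): truth gives 0; bid 22 gives 6 > 0. Violating.
Others bid (3, 3, 3): truth gives 6; no alternative beats it.
Others bid (3, 3, 9): truth gives 6; no alternative beats it.
(Checking all 64 profiles: 6 have a profitable deviation, 58 do not.)

6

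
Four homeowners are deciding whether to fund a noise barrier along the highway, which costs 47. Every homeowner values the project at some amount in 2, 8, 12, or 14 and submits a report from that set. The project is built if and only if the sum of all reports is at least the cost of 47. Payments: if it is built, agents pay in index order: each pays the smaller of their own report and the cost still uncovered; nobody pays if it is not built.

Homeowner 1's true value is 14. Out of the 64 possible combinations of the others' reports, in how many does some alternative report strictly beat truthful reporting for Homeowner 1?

Others report (8, 14, 14): truth gives 0; report 12 gives 2 > 0. Violating.
Others report (12, 12, 12): truth gives 0; report 12 gives 2 > 0. Violating.
Others report (12, 12, 14): truth gives 0; report 12 gives 2 > 0. Violating.
Others report (12, 14, 12): truth gives 0; report 12 gives 2 > 0. Violating.
Others report (2, 2, 2): truth gives 0; no alternative beats it.
Others report (2, 2, 8): truth gives 0; no alternative beats it.
(Checking all 64 profiles: 11 have a profitable deviation, 53 do not.)

11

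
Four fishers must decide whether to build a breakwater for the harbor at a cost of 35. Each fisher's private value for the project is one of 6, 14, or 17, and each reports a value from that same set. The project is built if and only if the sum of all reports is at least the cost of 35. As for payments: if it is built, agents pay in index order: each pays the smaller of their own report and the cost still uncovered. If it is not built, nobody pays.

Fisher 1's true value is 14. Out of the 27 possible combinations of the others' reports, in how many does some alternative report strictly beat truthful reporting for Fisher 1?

Others report (6, 6, 17): truth gives 0; report 6 gives 8 > 0. Violating.
Others report (6, 14, 14): truth gives 0; report 6 gives 8 > 0. Violating.
Others report (6, 14, 17): truth gives 0; report 6 gives 8 > 0. Violating.
Others report (6, 17, 6): truth gives 0; report 6 gives 8 > 0. Violating.
Others report (6, 6, 6): truth gives 0; no alternative beats it.
Others report (6, 6, 14): truth gives 0; no alternative beats it.
(Checking all 27 profiles: 23 have a profitable deviation, 4 do not.)

23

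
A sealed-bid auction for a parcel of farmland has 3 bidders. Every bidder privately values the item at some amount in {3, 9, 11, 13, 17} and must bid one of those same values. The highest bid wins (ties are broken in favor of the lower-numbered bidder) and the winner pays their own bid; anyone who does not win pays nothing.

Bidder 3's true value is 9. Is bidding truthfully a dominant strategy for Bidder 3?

Yes

Check each profile of the others' bids and compare truth against every alternative bid.
Others bid (3, 3): truth gives 0, best alternative gives 0.
Others bid (3, 9): truth gives 0, best alternative gives 0.
Others bid (3, 11): truth gives 0, best alternative gives 0.
Others bid (3, 13): truth gives 0, best alternative gives 0.
Others bid (3, 17): truth gives 0, best alternative gives 0.
Others bid (9, 3): truth gives 0, best alternative gives 0.
(Remaining 19 profiles checked similarly; truth is weakly best in each.)
In every case the truthful bid is at least as good as any alternative, so it is a dominant strategy.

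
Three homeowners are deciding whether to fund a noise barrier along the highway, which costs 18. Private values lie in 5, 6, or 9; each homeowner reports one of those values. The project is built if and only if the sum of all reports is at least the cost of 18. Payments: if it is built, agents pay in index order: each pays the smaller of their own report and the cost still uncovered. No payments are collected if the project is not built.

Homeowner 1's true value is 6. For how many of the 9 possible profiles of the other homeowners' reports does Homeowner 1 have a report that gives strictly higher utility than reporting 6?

Others report (5, 9): truth gives 0; report 5 gives 1 > 0. Violating.
Others report (6, 9): truth gives 0; report 5 gives 1 > 0. Violating.
Others report (9, 5): truth gives 0; report 5 gives 1 > 0. Violating.
Others report (9, 6): truth gives 0; report 5 gives 1 > 0. Violating.
Others report (5, 5): truth gives 0; no alternative beats it.
Others report (5, 6): truth gives 0; no alternative beats it.
(Checking all 9 profiles: 5 have a profitable deviation, 4 do not.)

5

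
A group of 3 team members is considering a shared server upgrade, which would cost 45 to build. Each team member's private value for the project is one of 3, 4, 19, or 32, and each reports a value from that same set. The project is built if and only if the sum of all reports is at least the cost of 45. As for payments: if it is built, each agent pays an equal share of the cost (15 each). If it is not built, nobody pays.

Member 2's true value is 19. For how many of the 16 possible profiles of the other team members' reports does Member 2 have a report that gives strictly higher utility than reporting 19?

4

Others report (3, 19): truth gives 0; report 32 gives 4 > 0. Violating.
Others report (4, 19): truth gives 0; report 32 gives 4 > 0. Violating.
Others report (19, 3): truth gives 0; report 32 gives 4 > 0. Violating.
Others report (19, 4): truth gives 0; report 32 gives 4 > 0. Violating.
Others report (3, 3): truth gives 0; no alternative beats it.
Others report (3, 4): truth gives 0; no alternative beats it.
(Checking all 16 profiles: 4 have a profitable deviation, 12 do not.)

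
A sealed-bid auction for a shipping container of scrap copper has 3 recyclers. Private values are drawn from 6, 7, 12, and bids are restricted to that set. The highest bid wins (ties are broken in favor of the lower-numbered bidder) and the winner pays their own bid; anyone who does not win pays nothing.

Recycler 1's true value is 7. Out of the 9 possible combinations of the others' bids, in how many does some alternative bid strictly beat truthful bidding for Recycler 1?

1

Others bid (6, 6): truth gives 0; bid 6 gives 1 > 0. Violating.
Others bid (6, 7): truth gives 0; no alternative beats it.
Others bid (6, 12): truth gives 0; no alternative beats it.
(Checking all 9 profiles: 1 has a profitable deviation, 8 do not.)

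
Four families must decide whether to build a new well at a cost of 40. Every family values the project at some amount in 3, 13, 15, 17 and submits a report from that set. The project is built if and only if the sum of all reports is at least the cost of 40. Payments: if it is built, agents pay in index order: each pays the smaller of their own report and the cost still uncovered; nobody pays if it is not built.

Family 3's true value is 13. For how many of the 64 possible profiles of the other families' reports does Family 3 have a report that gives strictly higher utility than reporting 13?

Others report (3, 17, 17): truth gives 0; report 3 gives 10 > 0. Violating.
Others report (13, 13, 13): truth gives 0; report 3 gives 10 > 0. Violating.
Others report (13, 13, 15): truth gives 0; report 3 gives 10 > 0. Violating.
Others report (13, 13, 17): truth gives 0; report 3 gives 10 > 0. Violating.
Others report (3, 3, 3): truth gives 0; no alternative beats it.
Others report (3, 3, 13): truth gives 0; no alternative beats it.
(Checking all 64 profiles: 30 have a profitable deviation, 34 do not.)

30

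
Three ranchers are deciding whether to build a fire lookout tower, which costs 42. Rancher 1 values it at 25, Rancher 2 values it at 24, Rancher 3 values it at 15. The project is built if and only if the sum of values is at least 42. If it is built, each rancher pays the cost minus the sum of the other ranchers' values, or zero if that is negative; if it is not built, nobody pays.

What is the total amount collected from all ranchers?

5

Total value 64 ≥ cost 42, so it is built.
Rancher 1: others sum to 39; max(0, 42 - 39) = 3.
Rancher 2: others sum to 40; max(0, 42 - 40) = 2.
Rancher 3: others sum to 49; max(0, 42 - 49) = 0.
Total collected = 3 + 2 + 0 = 5.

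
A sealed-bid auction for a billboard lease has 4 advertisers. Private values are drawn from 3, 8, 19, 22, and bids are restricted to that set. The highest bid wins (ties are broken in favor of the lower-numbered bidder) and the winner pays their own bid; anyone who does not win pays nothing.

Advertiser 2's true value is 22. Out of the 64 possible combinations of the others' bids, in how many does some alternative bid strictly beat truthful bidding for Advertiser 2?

18

Others bid (3, 3, 3): truth gives 0; bid 8 gives 14 > 0. Violating.
Others bid (3, 3, 8): truth gives 0; bid 8 gives 14 > 0. Violating.
Others bid (3, 3, 19): truth gives 0; bid 19 gives 3 > 0. Violating.
Others bid (3, 8, 3): truth gives 0; bid 8 gives 14 > 0. Violating.
Others bid (3, 3, 22): truth gives 0; no alternative beats it.
Others bid (3, 8, 22): truth gives 0; no alternative beats it.
(Checking all 64 profiles: 18 have a profitable deviation, 46 do not.)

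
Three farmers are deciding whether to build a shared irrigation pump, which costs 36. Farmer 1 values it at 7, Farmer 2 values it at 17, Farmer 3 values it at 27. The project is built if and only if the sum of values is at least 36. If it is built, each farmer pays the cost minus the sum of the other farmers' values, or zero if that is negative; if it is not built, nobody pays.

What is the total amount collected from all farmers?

14

Total value 51 ≥ cost 36, so it is built.
Farmer 1: others sum to 44; max(0, 36 - 44) = 0.
Farmer 2: others sum to 34; max(0, 36 - 34) = 2.
Farmer 3: others sum to 24; max(0, 36 - 24) = 12.
Total collected = 0 + 2 + 12 = 14.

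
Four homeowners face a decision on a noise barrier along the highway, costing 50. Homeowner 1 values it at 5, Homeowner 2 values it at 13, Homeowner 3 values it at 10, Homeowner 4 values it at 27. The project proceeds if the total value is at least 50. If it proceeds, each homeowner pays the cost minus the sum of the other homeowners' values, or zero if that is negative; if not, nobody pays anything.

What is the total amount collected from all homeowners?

35

Total value 55 ≥ cost 50, so it is built.
Homeowner 1: others sum to 50; max(0, 50 - 50) = 0.
Homeowner 2: others sum to 42; max(0, 50 - 42) = 8.
Homeowner 3: others sum to 45; max(0, 50 - 45) = 5.
Homeowner 4: others sum to 28; max(0, 50 - 28) = 22.
Total collected = 0 + 8 + 5 + 22 = 35.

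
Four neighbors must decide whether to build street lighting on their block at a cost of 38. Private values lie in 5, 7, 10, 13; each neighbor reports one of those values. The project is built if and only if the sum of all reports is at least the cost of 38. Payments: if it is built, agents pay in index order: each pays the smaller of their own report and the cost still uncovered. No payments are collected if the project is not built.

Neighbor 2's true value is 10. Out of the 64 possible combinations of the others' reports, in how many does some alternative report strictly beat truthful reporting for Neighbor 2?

Others report (5, 13, 13): truth gives 0; report 7 gives 3 > 0. Violating.
Others report (7, 13, 13): truth gives 0; report 5 gives 5 > 0. Violating.
Others report (10, 10, 13): truth gives 0; report 5 gives 5 > 0. Violating.
Others report (10, 13, 10): truth gives 0; report 5 gives 5 > 0. Violating.
Others report (5, 5, 5): truth gives 0; no alternative beats it.
Others report (5, 5, 7): truth gives 0; no alternative beats it.
(Checking all 64 profiles: 13 have a profitable deviation, 51 do not.)

13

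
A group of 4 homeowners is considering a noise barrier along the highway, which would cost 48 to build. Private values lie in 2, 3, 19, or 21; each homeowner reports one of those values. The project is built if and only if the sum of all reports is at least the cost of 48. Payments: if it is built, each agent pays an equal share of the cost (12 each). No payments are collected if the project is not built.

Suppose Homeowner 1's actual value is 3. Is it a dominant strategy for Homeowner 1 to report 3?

Consider the case where Homeowner 2 reports 3, Homeowner 3 reports 21 and Homeowner 4 reports 21.
Truthful report 3: project built, pays 12, utility 3 - 12 = -9.
Report 2 instead: project not built, utility 0.
Since 0 > -9, reporting 2 is strictly better here, so truthful reporting is not dominant.

No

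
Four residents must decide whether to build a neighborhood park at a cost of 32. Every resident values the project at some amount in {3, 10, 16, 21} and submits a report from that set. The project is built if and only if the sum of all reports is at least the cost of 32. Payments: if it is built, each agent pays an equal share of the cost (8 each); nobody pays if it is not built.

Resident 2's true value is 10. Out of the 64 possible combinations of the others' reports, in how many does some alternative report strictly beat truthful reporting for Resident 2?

Others report (3, 3, 10): truth gives 0; report 16 gives 2 > 0. Violating.
Others report (3, 10, 3): truth gives 0; report 16 gives 2 > 0. Violating.
Others report (10, 3, 3): truth gives 0; report 16 gives 2 > 0. Violating.
Others report (3, 3, 3): truth gives 0; no alternative beats it.
Others report (3, 3, 16): truth gives 2; no alternative beats it.
(Checking all 64 profiles: 3 have a profitable deviation, 61 do not.)

3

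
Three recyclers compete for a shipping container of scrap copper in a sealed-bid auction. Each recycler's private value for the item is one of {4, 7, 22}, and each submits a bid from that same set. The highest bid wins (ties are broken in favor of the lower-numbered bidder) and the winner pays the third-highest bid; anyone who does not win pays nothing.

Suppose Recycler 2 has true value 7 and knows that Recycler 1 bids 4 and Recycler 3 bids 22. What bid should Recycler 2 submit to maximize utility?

Bid 4: loses, pays 0, utility 0.
Bid 7: loses, pays 0, utility 0.
Bid 22: wins, pays 4, utility 7 - 4 = 3.
The best choice is 22 with utility 3.

22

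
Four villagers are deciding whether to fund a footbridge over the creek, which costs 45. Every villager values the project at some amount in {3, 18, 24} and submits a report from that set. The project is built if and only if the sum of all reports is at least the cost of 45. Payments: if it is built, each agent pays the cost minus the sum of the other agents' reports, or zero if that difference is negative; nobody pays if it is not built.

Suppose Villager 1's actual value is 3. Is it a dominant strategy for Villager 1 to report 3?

Yes

Check each profile of the others' reports and compare truth against every alternative report.
Others report (3, 3, 24): truth gives 0, best alternative gives -12.
Others report (3, 24, 3): truth gives 0, best alternative gives -12.
Others report (24, 3, 3): truth gives 0, best alternative gives -12.
Others report (3, 18, 18): truth gives 0, best alternative gives -3.
Others report (18, 3, 18): truth gives 0, best alternative gives -3.
Others report (18, 18, 3): truth gives 0, best alternative gives -3.
(Remaining 21 profiles checked similarly; truth is weakly best in each.)
In every case the truthful report is at least as good as any alternative, so it is a dominant strategy.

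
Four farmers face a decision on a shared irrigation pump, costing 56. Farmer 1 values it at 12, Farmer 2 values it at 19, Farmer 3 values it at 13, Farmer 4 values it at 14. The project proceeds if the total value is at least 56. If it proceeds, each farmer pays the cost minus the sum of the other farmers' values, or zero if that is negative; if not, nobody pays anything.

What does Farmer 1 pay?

Total value 58 ≥ cost 56, so the project is built.
The other farmers' values sum to 46.
Cost minus that sum is 56 - 46 = 10.

10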